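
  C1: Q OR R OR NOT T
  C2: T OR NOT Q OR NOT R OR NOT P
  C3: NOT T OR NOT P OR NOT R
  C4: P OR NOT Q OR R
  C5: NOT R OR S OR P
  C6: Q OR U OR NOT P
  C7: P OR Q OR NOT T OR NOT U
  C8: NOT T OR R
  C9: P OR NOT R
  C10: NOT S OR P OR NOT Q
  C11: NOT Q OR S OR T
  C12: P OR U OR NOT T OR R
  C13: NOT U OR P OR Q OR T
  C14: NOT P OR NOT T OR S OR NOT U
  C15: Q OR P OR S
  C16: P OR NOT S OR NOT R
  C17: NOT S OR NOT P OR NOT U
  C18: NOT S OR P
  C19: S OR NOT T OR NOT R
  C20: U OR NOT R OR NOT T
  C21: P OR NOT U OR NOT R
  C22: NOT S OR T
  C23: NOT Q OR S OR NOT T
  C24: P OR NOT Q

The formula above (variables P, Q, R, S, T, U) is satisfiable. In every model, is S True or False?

Suppose S = true.
Unit clause (P) forces P = true.
Unit clause (NOT U) forces U = false.
Unit clause (Q) forces Q = true.
Unit clause (T) forces T = true.
Unit clause (NOT R) forces R = false.
Now (R) is unsatisfied and unit — conflict.
So every satisfying assignment has S = False.

False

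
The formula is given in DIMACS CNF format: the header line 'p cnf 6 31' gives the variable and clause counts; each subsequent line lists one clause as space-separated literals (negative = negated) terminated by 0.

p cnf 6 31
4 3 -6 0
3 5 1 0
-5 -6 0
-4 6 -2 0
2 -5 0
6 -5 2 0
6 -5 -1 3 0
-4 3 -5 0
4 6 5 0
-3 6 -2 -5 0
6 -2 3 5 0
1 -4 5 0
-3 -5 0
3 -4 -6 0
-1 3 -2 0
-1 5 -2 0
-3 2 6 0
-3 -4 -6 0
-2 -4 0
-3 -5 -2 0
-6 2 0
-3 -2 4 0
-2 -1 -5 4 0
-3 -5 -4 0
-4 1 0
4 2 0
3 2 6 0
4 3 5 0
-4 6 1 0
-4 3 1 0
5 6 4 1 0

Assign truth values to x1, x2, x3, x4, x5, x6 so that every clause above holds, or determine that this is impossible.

Suppose x5 = True.
The clause (¬x6) is unit, so x6 = False.
The clause (x2) is unit, so x2 = True.
The clause (¬x4) is unit, so x4 = False.
The clause (¬x3) is unit, so x3 = False.
The clause (¬x1) is unit, so x1 = False.
Every clause now holds.

x1: False,  x2: True,  x3: False,  x4: False,  x5: True,  x6: False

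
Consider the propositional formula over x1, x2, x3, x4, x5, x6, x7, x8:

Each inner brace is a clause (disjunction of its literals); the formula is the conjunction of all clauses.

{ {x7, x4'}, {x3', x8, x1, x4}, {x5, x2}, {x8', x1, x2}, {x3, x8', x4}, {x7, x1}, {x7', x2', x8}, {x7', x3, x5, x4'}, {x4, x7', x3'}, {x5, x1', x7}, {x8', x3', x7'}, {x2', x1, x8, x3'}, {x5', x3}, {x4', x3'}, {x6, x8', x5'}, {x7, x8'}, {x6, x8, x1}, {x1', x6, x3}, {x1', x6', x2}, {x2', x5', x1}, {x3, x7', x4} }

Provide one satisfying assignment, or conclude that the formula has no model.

Branch on x7: set x7 = 0.
The clause (x4') is unit, so x4 = 0.
The clause (x1) is unit, so x1 = 1.
The clause (x5) is unit, so x5 = 1.
The clause (x3) is unit, so x3 = 1.
The clause (x8') is unit, so x8 = 0.
Branch on x6: set x6 = 0.
No clause remains; x2 is free.

x1: 1, x2: 0, x3: 1, x4: 0, x5: 1, x6: 0, x7: 0, x8: 0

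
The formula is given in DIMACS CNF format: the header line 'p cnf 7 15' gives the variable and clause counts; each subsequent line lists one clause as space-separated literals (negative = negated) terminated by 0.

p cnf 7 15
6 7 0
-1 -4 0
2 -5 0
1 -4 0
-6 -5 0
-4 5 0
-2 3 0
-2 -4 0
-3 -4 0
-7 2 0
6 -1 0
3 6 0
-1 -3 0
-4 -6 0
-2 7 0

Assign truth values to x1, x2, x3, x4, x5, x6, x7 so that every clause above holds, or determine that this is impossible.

Branch on x6: set x6 = False.
The clause (x7) is unit, so x7 = True.
The clause (x2) is unit, so x2 = True.
The clause (x3) is unit, so x3 = True.
The clause (¬x4) is unit, so x4 = False.
The clause (¬x1) is unit, so x1 = False.
Every clause is now satisfied; x5 is unconstrained.

x1 ↦ False, x2 ↦ True, x3 ↦ True, x4 ↦ False, x5 ↦ True, x6 ↦ False, x7 ↦ True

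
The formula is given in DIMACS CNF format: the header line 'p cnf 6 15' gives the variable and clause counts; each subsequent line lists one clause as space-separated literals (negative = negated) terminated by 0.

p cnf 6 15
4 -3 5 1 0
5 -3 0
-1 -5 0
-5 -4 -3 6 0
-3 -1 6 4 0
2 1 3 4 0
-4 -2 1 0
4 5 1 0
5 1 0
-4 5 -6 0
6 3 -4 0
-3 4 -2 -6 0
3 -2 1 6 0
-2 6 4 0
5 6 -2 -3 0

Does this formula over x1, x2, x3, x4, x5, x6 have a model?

Yes

Try x5 = True.
From the singleton clause (¬x1), x1 = False.
Try x4 = False.
Try x2 = False.
From the singleton clause (x3), x3 = True.
All clauses hold; x6 can take either value.
A satisfying assignment: x1=False, x2=False, x3=True, x4=False, x5=True, x6=True.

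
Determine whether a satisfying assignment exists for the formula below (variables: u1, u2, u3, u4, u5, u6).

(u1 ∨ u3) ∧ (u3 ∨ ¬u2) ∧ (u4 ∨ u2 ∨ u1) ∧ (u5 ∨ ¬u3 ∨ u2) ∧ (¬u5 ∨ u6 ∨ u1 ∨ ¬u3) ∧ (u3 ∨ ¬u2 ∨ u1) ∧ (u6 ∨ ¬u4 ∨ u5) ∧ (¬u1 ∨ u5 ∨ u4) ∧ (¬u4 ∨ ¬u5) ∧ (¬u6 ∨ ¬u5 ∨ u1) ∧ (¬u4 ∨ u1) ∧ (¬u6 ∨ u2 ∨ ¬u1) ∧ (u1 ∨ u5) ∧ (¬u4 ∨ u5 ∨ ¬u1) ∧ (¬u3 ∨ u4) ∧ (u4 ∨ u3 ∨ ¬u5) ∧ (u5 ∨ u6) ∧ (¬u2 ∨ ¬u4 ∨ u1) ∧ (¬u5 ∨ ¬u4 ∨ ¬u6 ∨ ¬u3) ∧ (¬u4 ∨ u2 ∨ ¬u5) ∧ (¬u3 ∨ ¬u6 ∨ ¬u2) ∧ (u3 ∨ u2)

No

Branch on u1: set u1 = True.
Branch on u3: set u3 = True.
From the singleton clause (u4), u4 = True.
From the singleton clause (¬u5), u5 = False.
But (u5) is also a unit clause — contradiction.
That branch fails; take u3 = False instead.
From the singleton clause (¬u2), u2 = False.
But (u2) is also a unit clause — contradiction.
Neither u3 = True nor u3 = False works.
That branch fails; take u1 = False instead.
From the singleton clause (u3), u3 = True.
From the singleton clause (¬u4), u4 = False.
But (u4) is also a unit clause — contradiction.
Neither u1 = True nor u1 = False works.
No assignment satisfies every clause.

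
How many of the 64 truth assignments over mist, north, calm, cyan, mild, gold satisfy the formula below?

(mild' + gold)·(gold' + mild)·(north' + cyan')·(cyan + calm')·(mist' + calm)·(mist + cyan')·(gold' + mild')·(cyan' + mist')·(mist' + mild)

2

There are 2^6 = 64 truth assignments over (mist, north, calm, cyan, mild, gold).
Split on north. With north = 1, the clauses containing north are satisfied and north' drops from the rest; 1 of the 2^5 = 32 assignments to the other variables satisfy what remains.
With north = 0, by the same count on the reduced clause set, 1 assignment works.
Total: 1 + 1 = 2.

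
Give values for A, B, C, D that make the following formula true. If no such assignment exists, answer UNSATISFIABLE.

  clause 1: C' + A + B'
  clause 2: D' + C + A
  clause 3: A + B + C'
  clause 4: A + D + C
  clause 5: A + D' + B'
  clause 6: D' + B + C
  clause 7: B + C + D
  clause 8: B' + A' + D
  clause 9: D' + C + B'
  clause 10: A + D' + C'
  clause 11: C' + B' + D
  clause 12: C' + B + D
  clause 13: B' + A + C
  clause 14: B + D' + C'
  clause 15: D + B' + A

Branch on C: set C = 1.
Branch on A: set A = 1.
Branch on B: set B = 1.
The clause (D) is unit, so D = 1.
This assignment satisfies each clause.

A: 1,  B: 1,  C: 1,  D: 1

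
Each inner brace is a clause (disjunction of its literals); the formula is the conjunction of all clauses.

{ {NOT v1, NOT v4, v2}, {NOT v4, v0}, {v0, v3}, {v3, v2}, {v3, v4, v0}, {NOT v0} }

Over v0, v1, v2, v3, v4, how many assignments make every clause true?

4

There are 2^5 = 32 truth assignments over (v0, v1, v2, v3, v4).
Split on v1. With v1 = true, the clauses containing v1 are satisfied and NOT v1 drops from the rest; 2 of the 2^4 = 16 assignments to the other variables satisfy what remains.
With v1 = false, by the same count on the reduced clause set, 2 assignments work.
(One model: v0=F, v1=F, v2=F, v3=T, v4=F.)
Total: 2 + 2 = 4.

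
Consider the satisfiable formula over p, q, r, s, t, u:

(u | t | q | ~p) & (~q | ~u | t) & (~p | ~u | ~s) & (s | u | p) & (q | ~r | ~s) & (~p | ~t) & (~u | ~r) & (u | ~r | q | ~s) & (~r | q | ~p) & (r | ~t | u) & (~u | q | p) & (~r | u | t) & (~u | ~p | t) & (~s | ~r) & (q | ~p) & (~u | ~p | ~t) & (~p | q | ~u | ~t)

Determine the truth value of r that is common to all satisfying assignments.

False

Suppose r = 1.
Unit clause (~u) forces u = 0.
Unit clause (t) forces t = 1.
Unit clause (~p) forces p = 0.
Unit clause (s) forces s = 1.
Now (~s) is unsatisfied and unit — conflict.
So every satisfying assignment has r = False.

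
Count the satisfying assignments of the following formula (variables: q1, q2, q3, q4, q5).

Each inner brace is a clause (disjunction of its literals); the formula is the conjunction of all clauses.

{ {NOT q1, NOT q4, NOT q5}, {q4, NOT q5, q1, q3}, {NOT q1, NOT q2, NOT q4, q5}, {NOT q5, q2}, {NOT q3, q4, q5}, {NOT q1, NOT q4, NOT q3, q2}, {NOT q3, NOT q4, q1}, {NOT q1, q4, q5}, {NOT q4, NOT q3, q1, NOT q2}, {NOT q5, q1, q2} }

There are 2^5 = 32 truth assignments over (q1, q2, q3, q4, q5).
Split on q2. With q2 = true, the clauses containing q2 are satisfied and NOT q2 drops from the rest; 6 of the 2^4 = 16 assignments to the other variables satisfy what remains.
With q2 = false, by the same count on the reduced clause set, 3 assignments work.
(One model: q1=F, q2=F, q3=F, q4=F, q5=F.)
Total: 6 + 3 = 9.

9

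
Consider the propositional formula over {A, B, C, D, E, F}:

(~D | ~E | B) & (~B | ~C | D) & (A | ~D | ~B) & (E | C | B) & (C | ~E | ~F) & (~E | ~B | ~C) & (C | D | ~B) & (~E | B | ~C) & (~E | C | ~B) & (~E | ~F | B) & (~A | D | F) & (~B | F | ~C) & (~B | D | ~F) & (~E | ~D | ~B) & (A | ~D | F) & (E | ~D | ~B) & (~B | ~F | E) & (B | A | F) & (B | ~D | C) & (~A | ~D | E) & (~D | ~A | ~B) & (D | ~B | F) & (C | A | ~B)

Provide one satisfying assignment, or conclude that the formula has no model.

A ↦ 0,  B ↦ 0,  C ↦ 1,  D ↦ 0,  E ↦ 0,  F ↦ 1

Branch on D: set D = 0.
Branch on B: set B = 0.
Branch on E: set E = 0.
The clause (C) is unit, so C = 1.
Branch on A: set A = 0.
The clause (F) is unit, so F = 1.
All clauses are satisfied.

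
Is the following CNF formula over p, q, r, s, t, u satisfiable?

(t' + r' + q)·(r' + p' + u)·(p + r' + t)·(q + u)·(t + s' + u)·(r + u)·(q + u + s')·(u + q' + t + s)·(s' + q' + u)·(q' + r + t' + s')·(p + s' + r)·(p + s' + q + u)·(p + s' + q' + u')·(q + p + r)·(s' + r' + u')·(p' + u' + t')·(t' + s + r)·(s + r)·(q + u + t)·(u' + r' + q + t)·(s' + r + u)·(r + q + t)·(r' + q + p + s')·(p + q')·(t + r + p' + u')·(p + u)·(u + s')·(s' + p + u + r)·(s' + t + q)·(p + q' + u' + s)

Try q = 1.
Unit clause (p) forces p = 1.
Try r = 1.
Unit clause (u) forces u = 1.
Unit clause (s') forces s = 0.
Unit clause (t') forces t = 0.
This assignment satisfies each clause.
A satisfying assignment: p ↦ 1, q ↦ 1, r ↦ 1, s ↦ 0, t ↦ 0, u ↦ 1.

Yes, satisfiable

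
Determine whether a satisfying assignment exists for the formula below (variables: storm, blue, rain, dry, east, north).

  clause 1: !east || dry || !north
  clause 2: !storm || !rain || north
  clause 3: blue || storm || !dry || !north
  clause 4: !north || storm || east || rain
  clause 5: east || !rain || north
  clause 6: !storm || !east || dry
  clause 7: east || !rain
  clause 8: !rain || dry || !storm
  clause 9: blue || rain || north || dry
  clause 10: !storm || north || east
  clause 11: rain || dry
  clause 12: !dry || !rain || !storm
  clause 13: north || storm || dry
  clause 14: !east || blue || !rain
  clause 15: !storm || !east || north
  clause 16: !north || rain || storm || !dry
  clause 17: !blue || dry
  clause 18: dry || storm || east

Yes, satisfiable

Try east = false.
(!rain) alone gives rain = false.
(dry) alone gives dry = true.
Try north = false.
(!storm) alone gives storm = false.
No clause remains; blue is free.
A satisfying assignment: storm ↦ false,  blue ↦ false,  rain ↦ false,  dry ↦ true,  east ↦ false,  north ↦ false.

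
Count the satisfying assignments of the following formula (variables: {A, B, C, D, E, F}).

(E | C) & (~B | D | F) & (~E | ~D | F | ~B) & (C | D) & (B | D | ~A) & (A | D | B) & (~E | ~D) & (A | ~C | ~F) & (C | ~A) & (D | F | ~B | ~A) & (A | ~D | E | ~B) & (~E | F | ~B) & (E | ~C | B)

There are 2^6 = 64 truth assignments over (A, B, C, D, E, F).
Split on B. With B = 1, the clauses containing B are satisfied and ~B drops from the rest; 4 of the 2^5 = 32 assignments to the other variables satisfy what remains.
With B = 0, by the same count on the reduced clause set, 0 assignments work.
(One model: A=T, B=T, C=T, D=F, E=F, F=T.)
Total: 4 + 0 = 4.

4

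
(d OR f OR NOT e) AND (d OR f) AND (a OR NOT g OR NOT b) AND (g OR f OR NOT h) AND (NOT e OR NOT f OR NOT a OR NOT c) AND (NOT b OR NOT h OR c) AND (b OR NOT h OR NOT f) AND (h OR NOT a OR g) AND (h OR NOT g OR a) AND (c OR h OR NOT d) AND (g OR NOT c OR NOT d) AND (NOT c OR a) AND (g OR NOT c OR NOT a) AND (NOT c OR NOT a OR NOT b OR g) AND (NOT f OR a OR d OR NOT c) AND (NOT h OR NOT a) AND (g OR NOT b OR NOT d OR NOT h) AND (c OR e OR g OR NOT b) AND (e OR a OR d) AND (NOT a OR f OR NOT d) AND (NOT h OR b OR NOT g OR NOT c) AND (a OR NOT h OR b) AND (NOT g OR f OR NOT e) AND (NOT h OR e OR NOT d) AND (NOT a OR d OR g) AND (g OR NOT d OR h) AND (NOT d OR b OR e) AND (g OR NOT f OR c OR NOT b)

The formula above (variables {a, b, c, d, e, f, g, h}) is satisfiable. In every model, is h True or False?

Suppose h = true.
(NOT a) alone gives a = false.
(NOT c) alone gives c = false.
(NOT b) alone gives b = false.
That conflicts with the unit clause (b).
So every satisfying assignment has h = False.

False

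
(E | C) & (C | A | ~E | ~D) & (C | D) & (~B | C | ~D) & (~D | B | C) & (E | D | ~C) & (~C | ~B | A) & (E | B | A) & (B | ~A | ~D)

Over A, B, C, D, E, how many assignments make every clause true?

6

There are 2^5 = 32 truth assignments over (A, B, C, D, E).
Split on B. With B = 1, the clauses containing B are satisfied and ~B drops from the rest; 3 of the 2^4 = 16 assignments to the other variables satisfy what remains.
With B = 0, by the same count on the reduced clause set, 3 assignments work.
Total: 3 + 3 = 6.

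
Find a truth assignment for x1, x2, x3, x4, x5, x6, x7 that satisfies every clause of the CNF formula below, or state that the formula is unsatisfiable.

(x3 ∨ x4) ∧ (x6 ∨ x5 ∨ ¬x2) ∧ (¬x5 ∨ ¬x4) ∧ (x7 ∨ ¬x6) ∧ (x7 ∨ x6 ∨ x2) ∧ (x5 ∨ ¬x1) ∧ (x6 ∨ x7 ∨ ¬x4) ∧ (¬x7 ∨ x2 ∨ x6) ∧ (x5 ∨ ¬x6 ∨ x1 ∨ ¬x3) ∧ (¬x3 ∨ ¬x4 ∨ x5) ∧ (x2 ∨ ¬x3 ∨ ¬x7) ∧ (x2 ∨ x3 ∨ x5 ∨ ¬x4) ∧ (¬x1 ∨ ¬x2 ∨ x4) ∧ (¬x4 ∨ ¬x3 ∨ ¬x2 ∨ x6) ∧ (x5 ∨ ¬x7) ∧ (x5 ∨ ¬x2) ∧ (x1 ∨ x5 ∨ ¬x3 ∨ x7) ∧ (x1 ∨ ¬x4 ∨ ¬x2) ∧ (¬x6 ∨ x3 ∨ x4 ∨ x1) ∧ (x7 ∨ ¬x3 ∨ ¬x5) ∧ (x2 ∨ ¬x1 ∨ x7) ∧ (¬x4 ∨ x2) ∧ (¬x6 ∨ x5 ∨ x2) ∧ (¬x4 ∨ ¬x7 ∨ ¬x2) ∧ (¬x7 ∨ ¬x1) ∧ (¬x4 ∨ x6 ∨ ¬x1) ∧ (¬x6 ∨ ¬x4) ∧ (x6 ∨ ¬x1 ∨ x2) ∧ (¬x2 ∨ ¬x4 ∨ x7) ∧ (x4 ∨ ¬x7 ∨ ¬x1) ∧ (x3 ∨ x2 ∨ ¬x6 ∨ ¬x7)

x1 ↦ False,  x2 ↦ True,  x3 ↦ True,  x4 ↦ False,  x5 ↦ True,  x6 ↦ True,  x7 ↦ True

Try x3 = True.
Try x5 = True.
Unit clause (¬x4) forces x4 = False.
Unit clause (x7) forces x7 = True.
Unit clause (x2) forces x2 = True.
Unit clause (¬x1) forces x1 = False.
No clause remains; x6 is free.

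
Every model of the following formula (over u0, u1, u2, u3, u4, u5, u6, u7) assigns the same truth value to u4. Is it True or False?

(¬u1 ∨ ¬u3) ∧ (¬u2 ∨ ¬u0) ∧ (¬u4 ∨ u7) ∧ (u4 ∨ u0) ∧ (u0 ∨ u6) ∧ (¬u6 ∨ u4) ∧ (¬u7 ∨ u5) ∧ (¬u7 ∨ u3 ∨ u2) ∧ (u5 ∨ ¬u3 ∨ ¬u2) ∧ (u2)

True

Suppose u4 = False.
The clause (u0) is unit, so u0 = True.
The clause (¬u2) is unit, so u2 = False.
That conflicts with the unit clause (u2).
So every satisfying assignment has u4 = True.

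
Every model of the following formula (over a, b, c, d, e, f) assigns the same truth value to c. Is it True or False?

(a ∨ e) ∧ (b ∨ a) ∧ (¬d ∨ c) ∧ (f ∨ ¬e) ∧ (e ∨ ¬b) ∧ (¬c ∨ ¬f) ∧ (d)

True

Suppose c = False.
From the singleton clause (¬d), d = False.
Now (d) is unsatisfied and unit — conflict.
So every satisfying assignment has c = True.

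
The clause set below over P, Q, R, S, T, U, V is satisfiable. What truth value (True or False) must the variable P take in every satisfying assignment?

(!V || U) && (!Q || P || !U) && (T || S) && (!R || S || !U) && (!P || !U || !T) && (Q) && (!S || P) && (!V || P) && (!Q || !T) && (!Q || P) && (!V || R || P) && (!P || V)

Suppose P = false.
From the singleton clause (Q), Q = true.
Now (!Q) is unsatisfied and unit — conflict.
So every satisfying assignment has P = True.

True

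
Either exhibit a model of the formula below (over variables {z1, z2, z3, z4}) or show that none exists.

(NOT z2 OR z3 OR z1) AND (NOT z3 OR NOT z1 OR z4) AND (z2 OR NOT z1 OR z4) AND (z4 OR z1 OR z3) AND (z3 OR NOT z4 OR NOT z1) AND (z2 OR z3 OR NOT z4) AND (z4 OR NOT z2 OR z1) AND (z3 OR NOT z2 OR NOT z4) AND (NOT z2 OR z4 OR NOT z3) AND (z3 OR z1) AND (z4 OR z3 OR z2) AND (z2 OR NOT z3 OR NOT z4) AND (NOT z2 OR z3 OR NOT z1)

z1=true, z2=true, z3=true, z4=true

Try z3 = true.
Try z1 = true.
The clause (z4) is unit, so z4 = true.
The clause (z2) is unit, so z2 = true.
This assignment satisfies each clause.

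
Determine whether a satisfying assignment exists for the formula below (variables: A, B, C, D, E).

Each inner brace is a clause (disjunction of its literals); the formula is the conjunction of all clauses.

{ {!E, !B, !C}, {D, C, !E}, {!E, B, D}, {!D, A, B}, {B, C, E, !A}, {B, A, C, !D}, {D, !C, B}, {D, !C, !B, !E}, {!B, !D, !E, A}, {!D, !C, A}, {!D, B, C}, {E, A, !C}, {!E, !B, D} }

Branch on E: set E = false.
Branch on A: set A = true.
Branch on B: set B = false.
(C) alone gives C = true.
(D) alone gives D = true.
Every clause now holds.
A satisfying assignment: A: true; B: false; C: true; D: true; E: false.

Yes, satisfiable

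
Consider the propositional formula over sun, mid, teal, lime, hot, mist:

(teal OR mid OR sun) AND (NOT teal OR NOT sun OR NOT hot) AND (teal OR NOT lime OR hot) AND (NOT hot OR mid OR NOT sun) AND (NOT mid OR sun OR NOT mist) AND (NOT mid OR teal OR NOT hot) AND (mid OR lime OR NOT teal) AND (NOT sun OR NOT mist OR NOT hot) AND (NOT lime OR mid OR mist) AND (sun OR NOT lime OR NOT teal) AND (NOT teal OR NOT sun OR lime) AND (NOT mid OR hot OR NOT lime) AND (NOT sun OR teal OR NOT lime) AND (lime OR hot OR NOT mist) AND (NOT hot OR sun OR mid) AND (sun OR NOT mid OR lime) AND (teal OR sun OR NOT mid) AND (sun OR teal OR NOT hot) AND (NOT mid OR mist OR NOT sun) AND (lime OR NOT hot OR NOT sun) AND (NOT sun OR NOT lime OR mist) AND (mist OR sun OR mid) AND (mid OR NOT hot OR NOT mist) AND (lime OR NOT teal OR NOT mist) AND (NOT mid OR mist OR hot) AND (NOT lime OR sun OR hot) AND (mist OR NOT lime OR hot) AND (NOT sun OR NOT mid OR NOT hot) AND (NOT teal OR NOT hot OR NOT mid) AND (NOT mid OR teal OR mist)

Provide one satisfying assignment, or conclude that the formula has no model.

sun=true; mid=false; teal=true; lime=true; hot=false; mist=true

Case teal = true:
Case sun = true:
Unit clause (NOT hot) forces hot = false.
Unit clause (lime) forces lime = true.
Unit clause (NOT mid) forces mid = false.
Unit clause (mist) forces mist = true.
This assignment satisfies each clause.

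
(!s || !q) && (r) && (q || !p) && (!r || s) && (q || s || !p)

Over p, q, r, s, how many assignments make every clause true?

1

There are 2^4 = 16 truth assignments over (p, q, r, s).
Check each against the 5 clauses (columns in the order p, q, r, s):
  F F F F  ✗ fails (r)
  F F F T  ✗ fails (r)
  F F T F  ✗ fails (!r || s)
  F F T T  ✓ satisfies all
  F T F F  ✗ fails (r)
  F T F T  ✗ fails (!s || !q)
  F T T F  ✗ fails (!r || s)
  F T T T  ✗ fails (!s || !q)
  T F F F  ✗ fails (r)
  T F F T  ✗ fails (r)
  T F T F  ✗ fails (q || !p)
  T F T T  ✗ fails (q || !p)
  T T F F  ✗ fails (r)
  T T F T  ✗ fails (!s || !q)
  T T T F  ✗ fails (!r || s)
  T T T T  ✗ fails (!s || !q)
1 of the 16 rows is a model.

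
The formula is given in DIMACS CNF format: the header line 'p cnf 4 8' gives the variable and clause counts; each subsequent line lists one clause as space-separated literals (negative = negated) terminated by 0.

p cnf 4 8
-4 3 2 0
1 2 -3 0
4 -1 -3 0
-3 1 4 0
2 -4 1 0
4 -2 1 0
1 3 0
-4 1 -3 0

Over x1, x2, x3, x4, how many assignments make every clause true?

5

There are 2^4 = 16 truth assignments over (x1, x2, x3, x4).
Check each against the 8 clauses (columns in the order x1, x2, x3, x4):
  F F F F  ✗ fails (x1 ∨ x3)
  F F F T  ✗ fails (¬x4 ∨ x3 ∨ x2)
  F F T F  ✗ fails (x1 ∨ x2 ∨ ¬x3)
  F F T T  ✗ fails (x1 ∨ x2 ∨ ¬x3)
  F T F F  ✗ fails (x4 ∨ ¬x2 ∨ x1)
  F T F T  ✗ fails (x1 ∨ x3)
  F T T F  ✗ fails (¬x3 ∨ x1 ∨ x4)
  F T T T  ✗ fails (¬x4 ∨ x1 ∨ ¬x3)
  T F F F  ✓ satisfies all
  T F F T  ✗ fails (¬x4 ∨ x3 ∨ x2)
  T F T F  ✗ fails (x4 ∨ ¬x1 ∨ ¬x3)
  T F T T  ✓ satisfies all
  T T F F  ✓ satisfies all
  T T F T  ✓ satisfies all
  T T T F  ✗ fails (x4 ∨ ¬x1 ∨ ¬x3)
  T T T T  ✓ satisfies all
5 of the 16 rows are models.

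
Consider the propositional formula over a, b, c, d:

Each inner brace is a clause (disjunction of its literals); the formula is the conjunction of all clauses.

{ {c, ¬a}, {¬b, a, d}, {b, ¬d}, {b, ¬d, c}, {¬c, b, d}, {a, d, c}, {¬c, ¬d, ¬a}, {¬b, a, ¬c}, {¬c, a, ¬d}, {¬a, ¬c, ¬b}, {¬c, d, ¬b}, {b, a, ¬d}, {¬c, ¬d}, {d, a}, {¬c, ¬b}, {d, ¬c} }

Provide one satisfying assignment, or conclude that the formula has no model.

Case c = False:
(¬a) alone gives a = False.
(d) alone gives d = True.
(b) alone gives b = True.
This assignment satisfies each clause.

a ↦ False; b ↦ True; c ↦ False; d ↦ True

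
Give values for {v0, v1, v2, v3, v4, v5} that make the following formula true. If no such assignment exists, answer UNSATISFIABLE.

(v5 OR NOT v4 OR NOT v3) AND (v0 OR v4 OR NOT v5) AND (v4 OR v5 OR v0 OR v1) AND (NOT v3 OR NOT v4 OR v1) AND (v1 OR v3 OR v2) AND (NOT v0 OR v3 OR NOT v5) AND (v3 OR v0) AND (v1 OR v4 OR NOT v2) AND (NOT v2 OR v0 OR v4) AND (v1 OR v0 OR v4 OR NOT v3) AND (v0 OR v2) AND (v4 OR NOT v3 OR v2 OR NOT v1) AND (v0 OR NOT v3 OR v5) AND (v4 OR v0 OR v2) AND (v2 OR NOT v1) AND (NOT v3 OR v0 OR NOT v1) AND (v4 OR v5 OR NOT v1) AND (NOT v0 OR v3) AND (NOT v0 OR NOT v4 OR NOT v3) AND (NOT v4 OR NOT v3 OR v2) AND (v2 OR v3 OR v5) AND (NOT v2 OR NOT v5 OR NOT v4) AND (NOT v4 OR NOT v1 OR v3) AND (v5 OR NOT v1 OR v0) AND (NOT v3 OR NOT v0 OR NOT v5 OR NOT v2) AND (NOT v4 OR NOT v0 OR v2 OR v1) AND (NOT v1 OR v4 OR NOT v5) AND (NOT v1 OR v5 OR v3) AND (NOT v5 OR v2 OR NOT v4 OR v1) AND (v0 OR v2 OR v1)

Suppose v3 = true.
Suppose v5 = false.
The clause (NOT v4) is unit, so v4 = false.
The clause (v0) is unit, so v0 = true.
The clause (NOT v1) is unit, so v1 = false.
The clause (NOT v2) is unit, so v2 = false.
This assignment satisfies each clause.

v0: true,  v1: false,  v2: false,  v3: true,  v4: false,  v5: false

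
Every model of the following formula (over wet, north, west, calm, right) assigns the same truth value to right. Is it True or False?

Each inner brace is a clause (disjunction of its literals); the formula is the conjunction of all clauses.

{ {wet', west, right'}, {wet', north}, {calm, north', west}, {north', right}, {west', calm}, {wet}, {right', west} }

True

Suppose right = 0.
The clause (north') is unit, so north = 0.
The clause (wet') is unit, so wet = 0.
But (wet) is also a unit clause — contradiction.
So every satisfying assignment has right = True.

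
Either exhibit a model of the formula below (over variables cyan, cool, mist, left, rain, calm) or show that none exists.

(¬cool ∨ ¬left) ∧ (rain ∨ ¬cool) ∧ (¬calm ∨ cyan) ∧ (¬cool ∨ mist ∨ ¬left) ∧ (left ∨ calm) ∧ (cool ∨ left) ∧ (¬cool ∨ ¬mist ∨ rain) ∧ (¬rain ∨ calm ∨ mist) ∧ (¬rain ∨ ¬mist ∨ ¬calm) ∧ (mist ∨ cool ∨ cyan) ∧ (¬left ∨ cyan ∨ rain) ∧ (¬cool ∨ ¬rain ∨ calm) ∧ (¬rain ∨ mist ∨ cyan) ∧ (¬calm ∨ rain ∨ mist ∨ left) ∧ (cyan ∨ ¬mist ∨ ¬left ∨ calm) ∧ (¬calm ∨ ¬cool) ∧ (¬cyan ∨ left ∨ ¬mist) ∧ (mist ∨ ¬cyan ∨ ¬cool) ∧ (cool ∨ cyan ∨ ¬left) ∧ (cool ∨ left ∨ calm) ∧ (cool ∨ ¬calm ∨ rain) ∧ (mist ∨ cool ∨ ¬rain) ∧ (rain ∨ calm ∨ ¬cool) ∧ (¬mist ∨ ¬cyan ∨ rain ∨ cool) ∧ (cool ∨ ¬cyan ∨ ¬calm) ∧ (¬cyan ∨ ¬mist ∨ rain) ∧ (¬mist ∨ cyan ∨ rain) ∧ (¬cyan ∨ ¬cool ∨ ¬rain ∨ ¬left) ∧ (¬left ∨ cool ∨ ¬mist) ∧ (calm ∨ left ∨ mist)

cyan: True; cool: False; mist: False; left: True; rain: False; calm: False

Try cool = False.
From the singleton clause (left), left = True.
From the singleton clause (cyan), cyan = True.
From the singleton clause (¬calm), calm = False.
From the singleton clause (¬mist), mist = False.
From the singleton clause (¬rain), rain = False.
This assignment satisfies each clause.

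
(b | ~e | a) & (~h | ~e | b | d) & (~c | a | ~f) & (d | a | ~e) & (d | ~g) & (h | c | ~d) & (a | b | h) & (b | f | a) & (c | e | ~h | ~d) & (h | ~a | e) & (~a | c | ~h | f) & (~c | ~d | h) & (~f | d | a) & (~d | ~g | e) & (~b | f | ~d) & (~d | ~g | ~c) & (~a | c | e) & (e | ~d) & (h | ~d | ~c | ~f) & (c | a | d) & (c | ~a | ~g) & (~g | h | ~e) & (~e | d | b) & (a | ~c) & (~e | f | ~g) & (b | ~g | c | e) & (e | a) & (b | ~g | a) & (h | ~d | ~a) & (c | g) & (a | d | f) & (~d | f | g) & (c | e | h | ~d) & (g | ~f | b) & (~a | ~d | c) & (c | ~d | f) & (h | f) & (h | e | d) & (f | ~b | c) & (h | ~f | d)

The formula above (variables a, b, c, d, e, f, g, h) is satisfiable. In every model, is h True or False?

True

Suppose h = 0.
Unit clause (f) forces f = 1.
Unit clause (d) forces d = 1.
Unit clause (c) forces c = 1.
That conflicts with the unit clause (~c).
So every satisfying assignment has h = True.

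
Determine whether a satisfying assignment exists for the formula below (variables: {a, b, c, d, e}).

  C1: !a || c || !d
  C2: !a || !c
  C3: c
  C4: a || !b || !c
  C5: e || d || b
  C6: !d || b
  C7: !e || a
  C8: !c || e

The clause (c) is unit, so c = true.
The clause (!a) is unit, so a = false.
The clause (!b) is unit, so b = false.
The clause (!d) is unit, so d = false.
The clause (e) is unit, so e = true.
Now (!e) is unsatisfied and unit — conflict.
No assignment satisfies every clause.

No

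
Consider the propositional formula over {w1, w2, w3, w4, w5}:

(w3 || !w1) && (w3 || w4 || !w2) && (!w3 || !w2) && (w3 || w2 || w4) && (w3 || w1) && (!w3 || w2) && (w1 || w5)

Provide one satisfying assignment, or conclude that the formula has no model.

Suppose w3 = true.
Unit clause (!w2) forces w2 = false.
That conflicts with the unit clause (w2).
So w3 must be the other value — set w3 = false.
Unit clause (!w1) forces w1 = false.
That conflicts with the unit clause (w1).
Both values of w3 lead to a conflict.

UNSATISFIABLE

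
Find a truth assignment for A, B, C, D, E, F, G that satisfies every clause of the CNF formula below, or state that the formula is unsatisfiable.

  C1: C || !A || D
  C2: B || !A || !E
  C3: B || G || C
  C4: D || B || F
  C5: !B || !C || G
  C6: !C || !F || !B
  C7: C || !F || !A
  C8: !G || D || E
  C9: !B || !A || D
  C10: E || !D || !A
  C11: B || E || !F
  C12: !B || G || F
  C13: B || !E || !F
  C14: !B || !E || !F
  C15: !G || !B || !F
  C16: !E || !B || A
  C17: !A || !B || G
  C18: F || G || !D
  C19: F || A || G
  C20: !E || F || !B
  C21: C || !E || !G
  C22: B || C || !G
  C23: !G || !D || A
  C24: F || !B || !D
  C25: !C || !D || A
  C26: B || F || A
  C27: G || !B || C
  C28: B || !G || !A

Case C = true:
Case B = false:
Case A = false:
From the singleton clause (!D), D = false.
From the singleton clause (F), F = true.
From the singleton clause (E), E = true.
That conflicts with the unit clause (!E).
Undo A and try A = true.
From the singleton clause (!E), E = false.
From the singleton clause (!D), D = false.
From the singleton clause (F), F = true.
That conflicts with the unit clause (!F).
Both values of A lead to a conflict.
Undo B and try B = true.
From the singleton clause (G), G = true.
From the singleton clause (!F), F = false.
From the singleton clause (!E), E = false.
From the singleton clause (D), D = true.
That conflicts with the unit clause (!D).
Both values of B lead to a conflict.
Undo C and try C = false.
Case A = false:
Case B = true:
From the singleton clause (!E), E = false.
From the singleton clause (G), G = true.
From the singleton clause (D), D = true.
That conflicts with the unit clause (!D).
Undo B and try B = false.
From the singleton clause (G), G = true.
That conflicts with the unit clause (!G).
Both values of B lead to a conflict.
Undo A and try A = true.
From the singleton clause (D), D = true.
From the singleton clause (!F), F = false.
From the singleton clause (E), E = true.
From the singleton clause (B), B = true.
That conflicts with the unit clause (!B).
Both values of A lead to a conflict.
Both values of C lead to a conflict.

UNSATISFIABLE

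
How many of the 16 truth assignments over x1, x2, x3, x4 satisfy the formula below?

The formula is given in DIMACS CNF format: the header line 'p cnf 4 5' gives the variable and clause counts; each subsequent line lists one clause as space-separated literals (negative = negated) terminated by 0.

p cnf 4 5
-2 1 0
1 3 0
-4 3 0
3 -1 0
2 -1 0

There are 2^4 = 16 truth assignments over (x1, x2, x3, x4).
Split on x1. With x1 = True, the clauses containing x1 are satisfied and ¬x1 drops from the rest; 2 of the 2^3 = 8 assignments to the other variables satisfy what remains.
With x1 = False, by the same count on the reduced clause set, 2 assignments work.
Total: 2 + 2 = 4.

4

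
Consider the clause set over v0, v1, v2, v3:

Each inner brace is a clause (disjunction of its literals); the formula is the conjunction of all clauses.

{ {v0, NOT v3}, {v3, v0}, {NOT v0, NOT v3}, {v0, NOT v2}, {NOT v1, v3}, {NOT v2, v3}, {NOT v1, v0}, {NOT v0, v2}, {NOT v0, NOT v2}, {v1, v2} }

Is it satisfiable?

Unsatisfiable

Branch on v0: set v0 = true.
The clause (NOT v3) is unit, so v3 = false.
The clause (NOT v1) is unit, so v1 = false.
The clause (NOT v2) is unit, so v2 = false.
That conflicts with the unit clause (v2).
That branch fails; take v0 = false instead.
The clause (NOT v3) is unit, so v3 = false.
That conflicts with the unit clause (v3).
Either choice for v0 ends in contradiction.
No assignment satisfies every clause.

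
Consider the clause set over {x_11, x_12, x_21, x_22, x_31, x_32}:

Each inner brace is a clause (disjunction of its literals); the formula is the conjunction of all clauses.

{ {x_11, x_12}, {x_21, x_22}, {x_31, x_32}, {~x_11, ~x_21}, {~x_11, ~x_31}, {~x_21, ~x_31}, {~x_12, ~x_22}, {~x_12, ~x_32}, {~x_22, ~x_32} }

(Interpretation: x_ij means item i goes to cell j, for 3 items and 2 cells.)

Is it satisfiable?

No

Case x_11 = 1:
From the singleton clause (~x_21), x_21 = 0.
From the singleton clause (x_22), x_22 = 1.
From the singleton clause (~x_31), x_31 = 0.
From the singleton clause (x_32), x_32 = 1.
Now (~x_32) is unsatisfied and unit — conflict.
So x_11 must be the other value — set x_11 = 0.
From the singleton clause (x_12), x_12 = 1.
From the singleton clause (~x_22), x_22 = 0.
From the singleton clause (x_21), x_21 = 1.
From the singleton clause (~x_31), x_31 = 0.
From the singleton clause (x_32), x_32 = 1.
Now (~x_32) is unsatisfied and unit — conflict.
Both values of x_11 lead to a conflict.
No assignment satisfies every clause.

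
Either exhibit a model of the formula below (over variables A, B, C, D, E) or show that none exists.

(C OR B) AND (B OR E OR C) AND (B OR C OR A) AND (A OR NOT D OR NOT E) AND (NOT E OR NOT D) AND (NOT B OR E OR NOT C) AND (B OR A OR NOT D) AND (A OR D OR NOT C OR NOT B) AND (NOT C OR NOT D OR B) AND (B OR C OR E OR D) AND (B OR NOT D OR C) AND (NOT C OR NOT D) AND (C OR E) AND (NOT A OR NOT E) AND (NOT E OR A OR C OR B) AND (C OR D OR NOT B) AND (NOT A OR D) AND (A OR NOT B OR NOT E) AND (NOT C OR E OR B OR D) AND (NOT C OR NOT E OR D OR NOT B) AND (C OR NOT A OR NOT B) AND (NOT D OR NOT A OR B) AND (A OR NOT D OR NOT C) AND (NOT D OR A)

Case C = true:
The clause (NOT D) is unit, so D = false.
The clause (NOT A) is unit, so A = false.
The clause (NOT B) is unit, so B = false.
The clause (E) is unit, so E = true.
All clauses are satisfied.

A ↦ false; B ↦ false; C ↦ true; D ↦ false; E ↦ true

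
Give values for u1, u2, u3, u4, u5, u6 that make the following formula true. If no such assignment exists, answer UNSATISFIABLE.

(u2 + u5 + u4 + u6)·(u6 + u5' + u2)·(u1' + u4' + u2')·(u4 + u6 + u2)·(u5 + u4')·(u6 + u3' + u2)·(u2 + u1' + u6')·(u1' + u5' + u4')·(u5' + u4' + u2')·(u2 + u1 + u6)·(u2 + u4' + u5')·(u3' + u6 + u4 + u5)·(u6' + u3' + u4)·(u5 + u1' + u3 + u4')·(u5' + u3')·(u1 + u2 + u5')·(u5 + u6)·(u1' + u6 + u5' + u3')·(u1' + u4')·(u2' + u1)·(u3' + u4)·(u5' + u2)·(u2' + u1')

u1 ↦ 0; u2 ↦ 0; u3 ↦ 0; u4 ↦ 0; u5 ↦ 0; u6 ↦ 1

Suppose u5 = 0.
(u4') alone gives u4 = 0.
(u6) alone gives u6 = 1.
(u3') alone gives u3 = 0.
Suppose u2 = 0.
(u1') alone gives u1 = 0.
All clauses are satisfied.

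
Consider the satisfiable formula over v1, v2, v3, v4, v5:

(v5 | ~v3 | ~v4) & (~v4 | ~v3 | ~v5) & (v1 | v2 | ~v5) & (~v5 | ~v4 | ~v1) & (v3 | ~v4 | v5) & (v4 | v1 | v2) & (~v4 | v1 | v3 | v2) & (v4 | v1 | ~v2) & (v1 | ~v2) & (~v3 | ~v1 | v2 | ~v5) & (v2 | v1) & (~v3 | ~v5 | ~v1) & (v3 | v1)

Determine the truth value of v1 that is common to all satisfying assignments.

Suppose v1 = 0.
The clause (~v2) is unit, so v2 = 0.
Now (v2) is unsatisfied and unit — conflict.
So every satisfying assignment has v1 = True.

True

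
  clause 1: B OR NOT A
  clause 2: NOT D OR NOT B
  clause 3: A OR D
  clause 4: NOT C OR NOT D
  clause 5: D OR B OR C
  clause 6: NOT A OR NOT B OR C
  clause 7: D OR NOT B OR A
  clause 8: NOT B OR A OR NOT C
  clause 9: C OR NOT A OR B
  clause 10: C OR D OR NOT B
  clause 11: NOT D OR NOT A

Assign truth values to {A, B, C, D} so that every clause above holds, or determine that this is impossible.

Suppose B = false.
The clause (NOT A) is unit, so A = false.
The clause (D) is unit, so D = true.
The clause (NOT C) is unit, so C = false.
All clauses are satisfied.

A=false; B=false; C=false; D=true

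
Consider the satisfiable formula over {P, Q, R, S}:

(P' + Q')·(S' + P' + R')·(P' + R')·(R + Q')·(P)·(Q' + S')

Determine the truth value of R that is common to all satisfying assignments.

False

Suppose R = 1.
Unit clause (P') forces P = 0.
But (P) is also a unit clause — contradiction.
So every satisfying assignment has R = False.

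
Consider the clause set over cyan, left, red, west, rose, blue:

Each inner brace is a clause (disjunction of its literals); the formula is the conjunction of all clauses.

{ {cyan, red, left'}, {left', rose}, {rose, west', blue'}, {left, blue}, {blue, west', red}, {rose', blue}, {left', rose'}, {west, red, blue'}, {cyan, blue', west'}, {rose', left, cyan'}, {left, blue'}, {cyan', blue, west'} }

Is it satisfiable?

Unsatisfiable

Try left = 0.
Unit clause (blue) forces blue = 1.
That conflicts with the unit clause (blue').
So left must be the other value — set left = 1.
Unit clause (rose) forces rose = 1.
That conflicts with the unit clause (rose').
Neither left = 1 nor left = 0 works.
No assignment satisfies every clause.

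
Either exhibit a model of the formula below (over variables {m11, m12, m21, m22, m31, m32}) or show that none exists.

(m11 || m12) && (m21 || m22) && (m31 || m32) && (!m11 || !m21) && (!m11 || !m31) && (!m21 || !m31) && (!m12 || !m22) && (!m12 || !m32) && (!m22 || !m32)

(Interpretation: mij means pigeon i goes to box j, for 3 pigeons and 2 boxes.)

Branch on m11: set m11 = true.
From the singleton clause (!m21), m21 = false.
From the singleton clause (m22), m22 = true.
From the singleton clause (!m31), m31 = false.
From the singleton clause (m32), m32 = true.
But (!m32) is also a unit clause — contradiction.
Backtrack on m11: now try m11 = false.
From the singleton clause (m12), m12 = true.
From the singleton clause (!m22), m22 = false.
From the singleton clause (m21), m21 = true.
From the singleton clause (!m31), m31 = false.
From the singleton clause (m32), m32 = true.
But (!m32) is also a unit clause — contradiction.
Neither m11 = true nor m11 = false works.

UNSATISFIABLE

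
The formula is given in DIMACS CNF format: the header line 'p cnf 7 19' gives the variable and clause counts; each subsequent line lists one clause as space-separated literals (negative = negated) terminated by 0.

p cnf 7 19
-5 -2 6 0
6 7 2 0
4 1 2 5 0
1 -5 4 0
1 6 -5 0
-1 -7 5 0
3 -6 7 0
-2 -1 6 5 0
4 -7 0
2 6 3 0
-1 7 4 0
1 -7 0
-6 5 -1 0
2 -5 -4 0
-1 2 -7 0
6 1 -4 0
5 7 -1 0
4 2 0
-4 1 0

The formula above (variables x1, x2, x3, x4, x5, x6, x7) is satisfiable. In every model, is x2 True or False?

Suppose x2 = False.
The clause (x4) is unit, so x4 = True.
The clause (¬x5) is unit, so x5 = False.
The clause (x1) is unit, so x1 = True.
The clause (¬x7) is unit, so x7 = False.
But (x7) is also a unit clause — contradiction.
So every satisfying assignment has x2 = True.

True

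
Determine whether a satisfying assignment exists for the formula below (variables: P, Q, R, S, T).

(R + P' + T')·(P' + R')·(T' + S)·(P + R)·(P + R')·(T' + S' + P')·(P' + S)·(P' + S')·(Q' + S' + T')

Branch on P: set P = 0.
The clause (R) is unit, so R = 1.
But (R') is also a unit clause — contradiction.
Undo P and try P = 1.
The clause (R') is unit, so R = 0.
The clause (T') is unit, so T = 0.
The clause (S) is unit, so S = 1.
But (S') is also a unit clause — contradiction.
Either choice for P ends in contradiction.
No assignment satisfies every clause.

No, unsatisfiable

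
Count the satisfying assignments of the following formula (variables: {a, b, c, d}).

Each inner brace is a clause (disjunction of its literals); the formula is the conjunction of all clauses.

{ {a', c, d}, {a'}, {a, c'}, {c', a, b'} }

There are 2^4 = 16 truth assignments over (a, b, c, d).
Check each against the 4 clauses (columns in the order a, b, c, d):
  F F F F  ✓ satisfies all
  F F F T  ✓ satisfies all
  F F T F  ✗ fails (a + c')
  F F T T  ✗ fails (a + c')
  F T F F  ✓ satisfies all
  F T F T  ✓ satisfies all
  F T T F  ✗ fails (a + c')
  F T T T  ✗ fails (a + c')
  T F F F  ✗ fails (a' + c + d)
  T F F T  ✗ fails (a')
  T F T F  ✗ fails (a')
  T F T T  ✗ fails (a')
  T T F F  ✗ fails (a' + c + d)
  T T F T  ✗ fails (a')
  T T T F  ✗ fails (a')
  T T T T  ✗ fails (a')
4 of the 16 rows are models.

4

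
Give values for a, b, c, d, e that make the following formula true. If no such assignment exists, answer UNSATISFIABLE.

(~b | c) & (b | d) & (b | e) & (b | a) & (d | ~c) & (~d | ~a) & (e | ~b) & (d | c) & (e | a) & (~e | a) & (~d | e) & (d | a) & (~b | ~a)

Suppose b = 0.
Unit clause (d) forces d = 1.
Unit clause (e) forces e = 1.
Unit clause (a) forces a = 1.
That conflicts with the unit clause (~a).
That branch fails; take b = 1 instead.
Unit clause (c) forces c = 1.
Unit clause (d) forces d = 1.
Unit clause (~a) forces a = 0.
Unit clause (e) forces e = 1.
That conflicts with the unit clause (~e).
Neither b = 1 nor b = 0 works.

UNSATISFIABLE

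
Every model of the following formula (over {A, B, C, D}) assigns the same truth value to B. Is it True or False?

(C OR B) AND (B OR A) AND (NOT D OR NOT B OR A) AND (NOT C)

Suppose B = false.
The clause (C) is unit, so C = true.
That conflicts with the unit clause (NOT C).
So every satisfying assignment has B = True.

True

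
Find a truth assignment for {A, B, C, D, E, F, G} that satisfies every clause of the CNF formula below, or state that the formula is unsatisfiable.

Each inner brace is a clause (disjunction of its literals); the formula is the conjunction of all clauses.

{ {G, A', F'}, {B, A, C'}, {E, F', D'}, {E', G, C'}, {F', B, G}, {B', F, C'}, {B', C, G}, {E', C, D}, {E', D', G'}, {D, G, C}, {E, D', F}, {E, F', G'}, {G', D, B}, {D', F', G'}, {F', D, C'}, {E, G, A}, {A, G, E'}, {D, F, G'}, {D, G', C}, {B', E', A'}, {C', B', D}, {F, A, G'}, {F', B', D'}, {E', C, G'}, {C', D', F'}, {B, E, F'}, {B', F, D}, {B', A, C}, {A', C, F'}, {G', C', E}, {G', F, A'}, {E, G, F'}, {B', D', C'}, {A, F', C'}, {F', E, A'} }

A ↦ 1, B ↦ 0, C ↦ 0, D ↦ 1, E ↦ 1, F ↦ 0, G ↦ 0

Case G = 0:
Case A = 1:
Unit clause (F') forces F = 0.
Case E = 1:
Unit clause (C') forces C = 0.
Unit clause (B') forces B = 0.
Unit clause (D) forces D = 1.
All clauses are satisfied.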